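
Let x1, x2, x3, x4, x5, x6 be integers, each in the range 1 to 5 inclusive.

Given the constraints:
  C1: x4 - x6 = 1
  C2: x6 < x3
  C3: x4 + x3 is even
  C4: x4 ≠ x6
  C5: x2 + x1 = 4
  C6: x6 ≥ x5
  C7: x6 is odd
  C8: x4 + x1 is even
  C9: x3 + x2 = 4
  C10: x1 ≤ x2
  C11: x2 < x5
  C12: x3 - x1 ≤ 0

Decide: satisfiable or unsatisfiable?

Unsatisfiable

Constraints 2, 6, 10, 11, and 12 give x3 ≤ x1, x1 ≤ x2, x2 < x5, x5 ≤ x6, x6 < x3. Chaining: x3 ≤ x1 ≤ x2 < x5 ≤ x6 < x3, which forces x3 < x3 — impossible.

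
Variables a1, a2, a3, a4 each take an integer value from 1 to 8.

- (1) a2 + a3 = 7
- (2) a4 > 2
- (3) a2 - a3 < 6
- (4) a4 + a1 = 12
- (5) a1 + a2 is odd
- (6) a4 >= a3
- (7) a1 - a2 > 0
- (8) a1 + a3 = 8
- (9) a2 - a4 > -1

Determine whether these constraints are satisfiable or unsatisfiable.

Satisfiable

One satisfying assignment is a1 = 7, a2 = 6, a3 = 1, a4 = 5.
For the less obvious constraints — constraint 1: a2 + a3 = 7; constraint 3: a2 - a3 = 5; constraint 4: a4 + a1 = 12 — and the others hold by inspection.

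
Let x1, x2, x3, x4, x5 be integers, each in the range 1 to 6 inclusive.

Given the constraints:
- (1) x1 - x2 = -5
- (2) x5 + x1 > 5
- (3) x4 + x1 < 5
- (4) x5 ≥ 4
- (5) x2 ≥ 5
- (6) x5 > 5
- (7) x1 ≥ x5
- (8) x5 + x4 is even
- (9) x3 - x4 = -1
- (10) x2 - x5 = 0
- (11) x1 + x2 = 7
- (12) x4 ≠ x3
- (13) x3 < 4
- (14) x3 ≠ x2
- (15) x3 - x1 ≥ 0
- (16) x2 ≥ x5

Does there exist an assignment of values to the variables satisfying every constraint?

Unsatisfiable

From constraints 4 and 7: x1 ≥ x5 ≥ 4. From constraint 5: x2 ≥ 5. Hence x1 + x2 ≥ 9. But constraint 11 requires x1 + x2 = 7, and 7 < 9. Contradiction.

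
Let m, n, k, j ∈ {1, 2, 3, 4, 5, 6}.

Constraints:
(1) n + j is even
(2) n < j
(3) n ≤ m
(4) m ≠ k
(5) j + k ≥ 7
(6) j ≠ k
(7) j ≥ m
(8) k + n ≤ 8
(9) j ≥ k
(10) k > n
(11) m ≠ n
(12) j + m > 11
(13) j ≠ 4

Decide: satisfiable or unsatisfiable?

Satisfiable

One satisfying assignment is m = 6, n = 2, k = 4, j = 6.
For the less obvious constraints — constraint 5: j + k = 10; constraint 8: k + n = 6 — and the others hold by inspection.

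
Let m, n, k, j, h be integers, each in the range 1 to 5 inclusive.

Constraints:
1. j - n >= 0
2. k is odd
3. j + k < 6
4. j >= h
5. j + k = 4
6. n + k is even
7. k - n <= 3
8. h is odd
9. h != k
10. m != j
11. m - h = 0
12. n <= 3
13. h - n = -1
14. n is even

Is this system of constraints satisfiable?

Constraint 14 makes n even and constraint 2 makes k odd, so n + k must be odd. Constraint 6 says n + k is even — contradiction.

Unsatisfiable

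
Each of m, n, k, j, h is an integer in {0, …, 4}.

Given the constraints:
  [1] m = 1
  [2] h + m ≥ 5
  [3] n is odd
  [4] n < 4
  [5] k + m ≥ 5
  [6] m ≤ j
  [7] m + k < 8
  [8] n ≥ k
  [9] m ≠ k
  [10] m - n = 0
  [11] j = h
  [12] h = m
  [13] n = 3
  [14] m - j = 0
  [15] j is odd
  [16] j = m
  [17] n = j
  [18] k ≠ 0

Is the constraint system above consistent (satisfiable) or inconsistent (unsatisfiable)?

Constraint 13 fixes n = 3 and constraint 1 fixes m = 1. Constraints 11, 12, and 17 give n = j = h = m, so n = m. But 3 ≠ 1 — contradiction.

Unsatisfiable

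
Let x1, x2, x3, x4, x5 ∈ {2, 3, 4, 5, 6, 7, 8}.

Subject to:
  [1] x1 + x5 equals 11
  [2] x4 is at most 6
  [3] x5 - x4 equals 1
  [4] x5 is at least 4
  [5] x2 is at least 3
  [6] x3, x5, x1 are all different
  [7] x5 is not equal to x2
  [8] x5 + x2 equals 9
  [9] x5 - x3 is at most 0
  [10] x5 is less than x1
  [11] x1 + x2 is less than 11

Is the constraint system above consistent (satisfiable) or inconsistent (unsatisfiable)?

Try x1 = 6, x2 = 4, x3 = 7, x4 = 4, x5 = 5.
Check constraint 1: x1 + x5 = 11; constraint 3: x5 - x4 = 1; constraint 8: x5 + x2 = 9. The remaining constraints are straightforward to verify.

Satisfiable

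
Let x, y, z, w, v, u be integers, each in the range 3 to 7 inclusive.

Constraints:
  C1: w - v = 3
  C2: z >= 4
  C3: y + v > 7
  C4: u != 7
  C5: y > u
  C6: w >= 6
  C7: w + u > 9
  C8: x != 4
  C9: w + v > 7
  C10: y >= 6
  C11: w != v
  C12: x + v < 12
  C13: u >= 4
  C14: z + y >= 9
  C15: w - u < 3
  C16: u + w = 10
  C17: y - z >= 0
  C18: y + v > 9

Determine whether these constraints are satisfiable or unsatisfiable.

Take x = 6, y = 7, z = 4, w = 6, v = 3, u = 4. Then constraint 1: w - v = 3; constraint 3: y + v = 10, and every other listed constraint is also met.

Satisfiable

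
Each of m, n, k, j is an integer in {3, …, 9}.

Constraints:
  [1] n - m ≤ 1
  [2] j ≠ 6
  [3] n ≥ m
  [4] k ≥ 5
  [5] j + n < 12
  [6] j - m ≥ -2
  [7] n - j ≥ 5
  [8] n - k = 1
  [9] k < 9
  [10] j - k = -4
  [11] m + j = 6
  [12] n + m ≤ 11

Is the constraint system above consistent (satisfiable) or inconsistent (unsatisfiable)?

Unsatisfiable

Constraints 1, 6, and 7 give m − n ≥ -1, n − j ≥ 5, j − m ≥ -2.
Adding all 3 inequalities: the left sides telescope to 0, and the right sides sum to (-1) + 5 + (-2) = 2. So 0 ≥ 2, which is false.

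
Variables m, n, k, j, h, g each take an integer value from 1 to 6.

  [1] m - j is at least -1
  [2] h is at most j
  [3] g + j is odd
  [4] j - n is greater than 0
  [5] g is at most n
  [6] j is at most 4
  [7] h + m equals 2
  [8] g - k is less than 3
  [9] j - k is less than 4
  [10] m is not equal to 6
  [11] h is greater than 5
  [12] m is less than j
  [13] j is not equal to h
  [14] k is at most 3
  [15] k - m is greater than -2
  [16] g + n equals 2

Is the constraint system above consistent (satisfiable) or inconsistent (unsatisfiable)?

Unsatisfiable

From constraint 11: h ≥ 6. From constraints 2 and 6: h ≤ j and j ≤ 4, so h ≤ 4. But 4 < 6, so no value of h works.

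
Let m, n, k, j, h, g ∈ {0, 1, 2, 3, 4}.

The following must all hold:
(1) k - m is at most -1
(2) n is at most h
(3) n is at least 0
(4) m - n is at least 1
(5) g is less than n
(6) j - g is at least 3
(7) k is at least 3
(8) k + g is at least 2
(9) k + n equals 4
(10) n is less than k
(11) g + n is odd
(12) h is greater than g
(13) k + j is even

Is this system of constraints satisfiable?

Take m = 4, n = 1, k = 3, j = 3, h = 1, g = 0. Then constraint 1: k - m = -1; constraint 4: m - n = 3, and every other listed constraint is also met.

Satisfiable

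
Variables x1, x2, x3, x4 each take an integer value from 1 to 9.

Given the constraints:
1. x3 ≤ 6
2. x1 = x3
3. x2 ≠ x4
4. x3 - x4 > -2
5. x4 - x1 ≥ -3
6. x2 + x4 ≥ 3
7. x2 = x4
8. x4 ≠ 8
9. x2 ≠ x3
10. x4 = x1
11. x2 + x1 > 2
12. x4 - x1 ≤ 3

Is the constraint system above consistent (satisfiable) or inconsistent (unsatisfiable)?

From constraints 2, 7, and 10, x2 = x4 = x1 = x3, so x2 = x3. But constraint 9 says x2 ≠ x3. Contradiction.

Unsatisfiable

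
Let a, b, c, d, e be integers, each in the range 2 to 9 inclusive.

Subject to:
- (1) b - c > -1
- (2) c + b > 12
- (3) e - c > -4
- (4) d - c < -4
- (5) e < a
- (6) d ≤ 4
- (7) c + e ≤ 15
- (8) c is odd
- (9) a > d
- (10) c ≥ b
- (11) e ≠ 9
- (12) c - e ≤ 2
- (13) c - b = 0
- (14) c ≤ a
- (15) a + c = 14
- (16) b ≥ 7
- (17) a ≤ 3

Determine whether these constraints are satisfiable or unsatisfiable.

From constraints 10 and 16: c ≥ b and b ≥ 7, so c ≥ 7. From constraints 14 and 17: c ≤ a and a ≤ 3, so c ≤ 3. But 3 < 7, so no value of c works.

Unsatisfiable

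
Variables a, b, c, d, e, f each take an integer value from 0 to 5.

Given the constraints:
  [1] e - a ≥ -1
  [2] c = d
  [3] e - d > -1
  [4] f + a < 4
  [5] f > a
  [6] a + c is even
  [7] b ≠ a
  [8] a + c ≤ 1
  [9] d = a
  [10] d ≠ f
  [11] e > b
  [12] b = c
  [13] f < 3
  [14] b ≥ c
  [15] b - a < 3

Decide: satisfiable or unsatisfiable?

From constraints 2, 9, and 12, b = c = d = a, so b = a. But constraint 7 says b ≠ a. Contradiction.

Unsatisfiable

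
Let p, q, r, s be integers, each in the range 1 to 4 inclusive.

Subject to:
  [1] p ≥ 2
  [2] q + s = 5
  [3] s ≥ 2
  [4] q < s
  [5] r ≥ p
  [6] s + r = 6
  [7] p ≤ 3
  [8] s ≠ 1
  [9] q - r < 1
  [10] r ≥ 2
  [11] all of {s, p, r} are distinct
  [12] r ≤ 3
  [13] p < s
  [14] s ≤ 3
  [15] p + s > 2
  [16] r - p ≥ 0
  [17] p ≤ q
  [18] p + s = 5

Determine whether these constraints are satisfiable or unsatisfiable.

Unsatisfiable

Constraints 1, 3, 7, 10, 12, and 14 confine each of s, p, r to the 2 values {2, 3}.
Constraint 11 requires all 3 of them to be distinct, but only 2 values are available — impossible by the pigeonhole principle.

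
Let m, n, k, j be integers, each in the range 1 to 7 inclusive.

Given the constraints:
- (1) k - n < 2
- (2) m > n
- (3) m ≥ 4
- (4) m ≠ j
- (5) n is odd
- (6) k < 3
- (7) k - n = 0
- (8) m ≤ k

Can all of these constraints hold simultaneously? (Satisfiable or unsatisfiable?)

From constraints 3 and 8: k ≥ m and m ≥ 4, so k ≥ 4. From constraint 6: k ≤ 2. But 2 < 4, so no value of k works.

Unsatisfiable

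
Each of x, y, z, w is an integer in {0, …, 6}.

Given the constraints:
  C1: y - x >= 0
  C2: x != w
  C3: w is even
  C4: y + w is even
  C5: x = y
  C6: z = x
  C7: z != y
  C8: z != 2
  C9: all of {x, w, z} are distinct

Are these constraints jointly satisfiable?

Unsatisfiable

From constraints 5 and 6, z = x = y, so z = y. But constraint 7 says z ≠ y. Contradiction.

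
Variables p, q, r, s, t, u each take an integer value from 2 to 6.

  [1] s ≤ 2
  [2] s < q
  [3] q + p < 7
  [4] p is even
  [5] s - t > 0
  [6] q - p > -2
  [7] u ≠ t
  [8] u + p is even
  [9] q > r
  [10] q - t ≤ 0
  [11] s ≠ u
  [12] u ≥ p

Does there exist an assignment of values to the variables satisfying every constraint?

Constraints 2, 5, and 10 give q ≤ t, t < s, s < q. Chaining: q ≤ t < s < q, which forces q < q — impossible.

Unsatisfiable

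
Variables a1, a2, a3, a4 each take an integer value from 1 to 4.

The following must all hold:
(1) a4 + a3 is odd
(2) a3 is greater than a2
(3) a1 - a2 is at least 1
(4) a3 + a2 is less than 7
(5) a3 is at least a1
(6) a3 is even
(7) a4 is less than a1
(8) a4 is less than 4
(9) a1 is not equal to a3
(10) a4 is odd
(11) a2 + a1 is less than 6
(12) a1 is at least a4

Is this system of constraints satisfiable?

Satisfiable

Setting (a1, a2, a3, a4) = (2, 1, 4, 1) satisfies everything: constraint 3: a1 - a2 = 1; constraint 4: a3 + a2 = 5; constraint 11: a2 + a1 = 3, and the others follow.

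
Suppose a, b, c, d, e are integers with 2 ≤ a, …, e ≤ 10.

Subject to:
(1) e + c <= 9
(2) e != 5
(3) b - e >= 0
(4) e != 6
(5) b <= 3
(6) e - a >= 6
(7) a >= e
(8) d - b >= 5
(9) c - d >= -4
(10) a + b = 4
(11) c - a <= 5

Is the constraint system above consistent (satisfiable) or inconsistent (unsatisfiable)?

Constraints 3, 6, 8, 9, and 11 give e − a ≥ 6, a − c ≥ -5, c − d ≥ -4, d − b ≥ 5, b − e ≥ 0.
Adding all 5 inequalities: the left sides telescope to 0, and the right sides sum to 6 + (-5) + (-4) + 5 + 0 = 2. So 0 ≥ 2, which is false.

Unsatisfiable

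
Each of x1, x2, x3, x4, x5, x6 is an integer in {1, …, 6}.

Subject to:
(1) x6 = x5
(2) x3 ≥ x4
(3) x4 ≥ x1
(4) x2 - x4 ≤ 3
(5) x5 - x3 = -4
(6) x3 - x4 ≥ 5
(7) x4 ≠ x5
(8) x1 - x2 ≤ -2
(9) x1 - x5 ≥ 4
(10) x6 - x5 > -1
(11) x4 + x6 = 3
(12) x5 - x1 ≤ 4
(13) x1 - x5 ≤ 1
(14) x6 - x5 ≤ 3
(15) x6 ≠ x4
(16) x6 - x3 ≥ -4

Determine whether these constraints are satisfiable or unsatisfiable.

Constraints 4, 6, 8, 9, 14, and 16 give x4 − x2 ≥ -3, x2 − x1 ≥ 2, x1 − x5 ≥ 4, x5 − x6 ≥ -3, x6 − x3 ≥ -4, x3 − x4 ≥ 5.
Adding all 6 inequalities: the left sides telescope to 0, and the right sides sum to (-3) + 2 + 4 + (-3) + (-4) + 5 = 1. So 0 ≥ 1, which is false.

Unsatisfiable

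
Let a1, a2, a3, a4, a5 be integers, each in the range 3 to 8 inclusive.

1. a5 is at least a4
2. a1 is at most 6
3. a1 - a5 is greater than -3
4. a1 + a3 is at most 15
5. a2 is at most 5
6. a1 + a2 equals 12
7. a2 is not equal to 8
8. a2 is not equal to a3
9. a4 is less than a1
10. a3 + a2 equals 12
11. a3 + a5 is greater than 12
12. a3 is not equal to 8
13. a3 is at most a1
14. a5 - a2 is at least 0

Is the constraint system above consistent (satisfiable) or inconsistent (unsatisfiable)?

From constraints 2 and 13: a3 ≤ a1 ≤ 6. From constraint 5: a2 ≤ 5. Hence a3 + a2 ≤ 11. But constraint 10 requires a3 + a2 = 12, and 12 > 11. Contradiction.

Unsatisfiable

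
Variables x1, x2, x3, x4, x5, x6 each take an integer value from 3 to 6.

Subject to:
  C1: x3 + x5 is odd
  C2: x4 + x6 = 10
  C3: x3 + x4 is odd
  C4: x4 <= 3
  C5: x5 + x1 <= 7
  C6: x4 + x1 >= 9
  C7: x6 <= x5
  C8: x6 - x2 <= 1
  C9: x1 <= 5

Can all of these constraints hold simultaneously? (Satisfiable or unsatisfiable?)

From constraint 4: x4 ≤ 3. From constraint 9: x1 ≤ 5. Hence x4 + x1 ≤ 8. But constraint 6 requires x4 + x1 ≥ 9, and 9 > 8. Contradiction.

Unsatisfiable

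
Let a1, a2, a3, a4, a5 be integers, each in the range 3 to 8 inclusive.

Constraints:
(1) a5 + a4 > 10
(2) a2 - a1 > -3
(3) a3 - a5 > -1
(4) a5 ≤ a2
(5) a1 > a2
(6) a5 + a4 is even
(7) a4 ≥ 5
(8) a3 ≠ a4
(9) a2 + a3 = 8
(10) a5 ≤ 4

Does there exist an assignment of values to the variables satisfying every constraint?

Satisfiable

Setting (a1, a2, a3, a4, a5) = (6, 4, 4, 8, 4) satisfies everything: constraint 1: a5 + a4 = 12; constraint 2: a2 - a1 = -2; constraint 3: a3 - a5 = 0, and the others follow.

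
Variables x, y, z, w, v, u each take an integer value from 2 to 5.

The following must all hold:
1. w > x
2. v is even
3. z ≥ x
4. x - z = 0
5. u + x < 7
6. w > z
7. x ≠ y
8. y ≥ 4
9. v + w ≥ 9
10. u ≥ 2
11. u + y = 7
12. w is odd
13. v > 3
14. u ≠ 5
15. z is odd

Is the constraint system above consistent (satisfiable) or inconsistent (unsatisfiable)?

Satisfiable

One satisfying assignment is x = 3, y = 4, z = 3, w = 5, v = 4, u = 3.
For the less obvious constraints — constraint 4: x - z = 0; constraint 5: u + x = 6 — and the others hold by inspection.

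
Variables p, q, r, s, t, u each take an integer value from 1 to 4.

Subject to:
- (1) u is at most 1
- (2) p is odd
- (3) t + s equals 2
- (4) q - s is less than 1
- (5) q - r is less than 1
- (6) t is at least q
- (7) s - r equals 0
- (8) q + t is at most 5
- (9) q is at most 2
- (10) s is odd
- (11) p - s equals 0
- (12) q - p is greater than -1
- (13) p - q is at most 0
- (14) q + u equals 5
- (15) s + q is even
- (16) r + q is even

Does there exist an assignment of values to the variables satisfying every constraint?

From constraint 9: q ≤ 2. From constraint 1: u ≤ 1. Hence q + u ≤ 3. But constraint 14 requires q + u = 5, and 5 > 3. Contradiction.

Unsatisfiable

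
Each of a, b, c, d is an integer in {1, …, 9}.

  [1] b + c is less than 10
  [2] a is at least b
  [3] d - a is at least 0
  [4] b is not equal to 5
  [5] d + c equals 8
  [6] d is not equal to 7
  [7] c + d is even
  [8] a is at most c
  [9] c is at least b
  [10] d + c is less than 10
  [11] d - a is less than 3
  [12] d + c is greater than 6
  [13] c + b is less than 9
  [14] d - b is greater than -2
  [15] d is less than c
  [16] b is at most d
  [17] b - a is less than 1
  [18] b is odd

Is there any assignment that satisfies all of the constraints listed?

Take a = 2, b = 1, c = 6, d = 2. Then constraint 1: b + c = 7; constraint 3: d - a = 0, and every other listed constraint is also met.

Satisfiable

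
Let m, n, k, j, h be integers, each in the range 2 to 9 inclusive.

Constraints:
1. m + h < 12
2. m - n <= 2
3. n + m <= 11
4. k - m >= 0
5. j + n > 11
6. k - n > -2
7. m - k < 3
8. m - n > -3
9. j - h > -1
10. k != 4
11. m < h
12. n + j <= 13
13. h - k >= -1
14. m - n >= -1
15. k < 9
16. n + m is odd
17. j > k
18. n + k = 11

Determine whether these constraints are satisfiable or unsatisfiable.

Try m = 5, n = 6, k = 5, j = 7, h = 6.
Check constraint 1: m + h = 11; constraint 2: m - n = -1; constraint 3: n + m = 11. The remaining constraints are straightforward to verify.

Satisfiable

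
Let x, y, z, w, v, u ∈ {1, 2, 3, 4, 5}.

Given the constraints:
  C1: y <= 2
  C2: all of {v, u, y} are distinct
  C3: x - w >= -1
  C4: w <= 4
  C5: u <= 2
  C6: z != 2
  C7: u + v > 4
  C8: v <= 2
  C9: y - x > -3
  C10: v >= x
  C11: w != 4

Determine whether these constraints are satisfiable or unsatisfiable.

Constraints 1, 5, and 8 confine each of v, u, y to the 2 values {1, 2} (the domain already gives each ≥ 1).
Constraint 2 requires all 3 of them to be distinct, but only 2 values are available — impossible by the pigeonhole principle.

Unsatisfiable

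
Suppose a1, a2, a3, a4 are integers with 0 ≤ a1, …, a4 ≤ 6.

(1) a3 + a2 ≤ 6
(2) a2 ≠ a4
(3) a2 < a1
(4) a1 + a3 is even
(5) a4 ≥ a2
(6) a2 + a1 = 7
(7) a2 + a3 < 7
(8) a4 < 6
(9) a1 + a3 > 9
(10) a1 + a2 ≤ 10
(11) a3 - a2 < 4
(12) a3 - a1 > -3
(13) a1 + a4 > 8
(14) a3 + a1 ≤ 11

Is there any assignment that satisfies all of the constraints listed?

Satisfiable

Take a1 = 6, a2 = 1, a3 = 4, a4 = 5. Then constraint 1: a3 + a2 = 5; constraint 6: a2 + a1 = 7; constraint 7: a2 + a3 = 5, and every other listed constraint is also met.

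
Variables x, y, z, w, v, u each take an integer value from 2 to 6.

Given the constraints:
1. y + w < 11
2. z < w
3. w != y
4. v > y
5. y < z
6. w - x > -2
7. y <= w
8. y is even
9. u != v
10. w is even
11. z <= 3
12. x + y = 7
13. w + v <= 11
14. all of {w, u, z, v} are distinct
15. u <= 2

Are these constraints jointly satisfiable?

Satisfiable

One satisfying assignment is x = 5, y = 2, z = 3, w = 6, v = 4, u = 2.
For the less obvious constraints — constraint 1: y + w = 8; constraint 6: w - x = 1 — and the others hold by inspection.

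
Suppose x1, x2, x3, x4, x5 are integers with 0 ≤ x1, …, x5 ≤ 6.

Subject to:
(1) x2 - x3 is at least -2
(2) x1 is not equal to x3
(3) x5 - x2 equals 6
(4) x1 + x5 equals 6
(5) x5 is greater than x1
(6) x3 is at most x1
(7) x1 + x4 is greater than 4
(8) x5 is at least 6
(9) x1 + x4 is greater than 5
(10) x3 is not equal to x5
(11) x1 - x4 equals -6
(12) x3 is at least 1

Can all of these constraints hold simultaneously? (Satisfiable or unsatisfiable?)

Unsatisfiable

From constraints 6 and 12: x1 ≥ x3 ≥ 1. From constraint 8: x5 ≥ 6. Hence x1 + x5 ≥ 7. But constraint 4 requires x1 + x5 = 6, and 6 < 7. Contradiction.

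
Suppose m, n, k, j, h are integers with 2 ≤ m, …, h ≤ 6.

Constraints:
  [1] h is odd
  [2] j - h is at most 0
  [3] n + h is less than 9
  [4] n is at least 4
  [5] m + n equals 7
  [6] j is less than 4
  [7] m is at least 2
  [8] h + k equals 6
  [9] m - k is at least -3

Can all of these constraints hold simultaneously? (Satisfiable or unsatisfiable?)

One satisfying assignment is m = 2, n = 5, k = 3, j = 2, h = 3.
For the less obvious constraints — constraint 2: j - h = -1; constraint 3: n + h = 8; constraint 5: m + n = 7 — and the others hold by inspection.

Satisfiable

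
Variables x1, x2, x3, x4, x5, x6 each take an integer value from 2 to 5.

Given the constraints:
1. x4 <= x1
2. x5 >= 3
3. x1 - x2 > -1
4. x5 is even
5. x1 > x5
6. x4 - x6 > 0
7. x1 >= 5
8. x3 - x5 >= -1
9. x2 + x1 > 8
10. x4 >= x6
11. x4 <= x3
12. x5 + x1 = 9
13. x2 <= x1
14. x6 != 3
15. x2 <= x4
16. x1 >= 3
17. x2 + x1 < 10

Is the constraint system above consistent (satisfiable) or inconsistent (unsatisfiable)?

Satisfiable

One satisfying assignment is x1 = 5, x2 = 4, x3 = 5, x4 = 4, x5 = 4, x6 = 2.
For the less obvious constraints — constraint 3: x1 - x2 = 1; constraint 6: x4 - x6 = 2; constraint 8: x3 - x5 = 1 — and the others hold by inspection.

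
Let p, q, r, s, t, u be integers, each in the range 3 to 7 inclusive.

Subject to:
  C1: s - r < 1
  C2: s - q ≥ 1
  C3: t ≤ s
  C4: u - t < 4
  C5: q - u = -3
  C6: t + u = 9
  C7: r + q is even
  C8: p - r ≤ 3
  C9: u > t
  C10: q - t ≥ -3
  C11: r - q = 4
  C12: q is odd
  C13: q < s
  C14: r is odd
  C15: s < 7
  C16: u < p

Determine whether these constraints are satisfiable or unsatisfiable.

Setting (p, q, r, s, t, u) = (7, 3, 7, 6, 3, 6) satisfies everything: constraint 1: s - r = -1; constraint 2: s - q = 3, and the others follow.

Satisfiable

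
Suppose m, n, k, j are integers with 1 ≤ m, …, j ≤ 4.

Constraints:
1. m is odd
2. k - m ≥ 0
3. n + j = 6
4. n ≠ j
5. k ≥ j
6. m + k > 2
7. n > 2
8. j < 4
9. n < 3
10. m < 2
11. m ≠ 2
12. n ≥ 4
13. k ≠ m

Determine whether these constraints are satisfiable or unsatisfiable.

Unsatisfiable

From constraint 12: n ≥ 4. From constraint 9: n ≤ 2. But 2 < 4, so no value of n works.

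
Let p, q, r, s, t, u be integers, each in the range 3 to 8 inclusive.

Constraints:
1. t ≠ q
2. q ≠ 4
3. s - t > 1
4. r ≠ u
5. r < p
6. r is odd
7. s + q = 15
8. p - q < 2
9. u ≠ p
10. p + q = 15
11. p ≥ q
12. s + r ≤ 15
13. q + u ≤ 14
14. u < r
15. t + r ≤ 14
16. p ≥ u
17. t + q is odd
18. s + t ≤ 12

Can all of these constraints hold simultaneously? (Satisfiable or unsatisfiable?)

Satisfiable

Try p = 8, q = 7, r = 7, s = 8, t = 4, u = 5.
Check constraint 3: s - t = 4; constraint 7: s + q = 15. The remaining constraints are straightforward to verify.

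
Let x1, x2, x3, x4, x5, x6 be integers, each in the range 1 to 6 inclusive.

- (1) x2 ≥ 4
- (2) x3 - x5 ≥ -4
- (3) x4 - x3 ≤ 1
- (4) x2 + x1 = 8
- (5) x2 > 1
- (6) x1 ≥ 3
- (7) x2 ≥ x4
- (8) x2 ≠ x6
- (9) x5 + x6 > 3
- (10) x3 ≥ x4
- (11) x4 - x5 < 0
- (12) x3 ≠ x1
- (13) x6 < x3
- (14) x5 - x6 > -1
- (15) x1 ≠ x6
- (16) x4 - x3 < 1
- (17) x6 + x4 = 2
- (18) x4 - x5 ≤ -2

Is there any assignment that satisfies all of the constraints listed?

Satisfiable

One satisfying assignment is x1 = 3, x2 = 5, x3 = 2, x4 = 1, x5 = 3, x6 = 1.
For the less obvious constraints — constraint 2: x3 - x5 = -1; constraint 3: x4 - x3 = -1; constraint 4: x2 + x1 = 8 — and the others hold by inspection.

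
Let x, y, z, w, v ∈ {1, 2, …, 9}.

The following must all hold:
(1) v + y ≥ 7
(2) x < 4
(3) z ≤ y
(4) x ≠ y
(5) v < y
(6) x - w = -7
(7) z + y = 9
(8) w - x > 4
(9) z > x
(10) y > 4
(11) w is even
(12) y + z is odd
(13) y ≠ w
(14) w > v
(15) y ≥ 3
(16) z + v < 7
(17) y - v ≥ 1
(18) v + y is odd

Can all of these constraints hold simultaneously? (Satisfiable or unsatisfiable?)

Satisfiable

Take x = 1, y = 6, z = 3, w = 8, v = 3. Then constraint 1: v + y = 9; constraint 6: x - w = -7; constraint 7: z + y = 9, and every other listed constraint is also met.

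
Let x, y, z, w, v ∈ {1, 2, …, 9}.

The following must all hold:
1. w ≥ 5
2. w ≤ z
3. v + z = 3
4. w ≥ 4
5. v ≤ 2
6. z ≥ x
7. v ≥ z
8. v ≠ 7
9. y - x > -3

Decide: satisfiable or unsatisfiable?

Unsatisfiable

From constraints 1 and 2: z ≥ w and w ≥ 5, so z ≥ 5. From constraints 5 and 7: z ≤ v and v ≤ 2, so z ≤ 2. But 2 < 5, so no value of z works.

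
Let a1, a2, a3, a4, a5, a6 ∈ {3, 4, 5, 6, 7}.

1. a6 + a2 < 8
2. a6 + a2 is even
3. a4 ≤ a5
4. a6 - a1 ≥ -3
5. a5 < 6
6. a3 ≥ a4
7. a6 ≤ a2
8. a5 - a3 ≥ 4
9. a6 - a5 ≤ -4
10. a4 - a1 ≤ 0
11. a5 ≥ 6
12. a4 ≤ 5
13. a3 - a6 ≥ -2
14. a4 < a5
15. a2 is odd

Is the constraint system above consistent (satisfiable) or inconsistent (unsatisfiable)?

Unsatisfiable

From constraint 11: a5 ≥ 6. From constraint 5: a5 ≤ 5. But 5 < 6, so no value of a5 works.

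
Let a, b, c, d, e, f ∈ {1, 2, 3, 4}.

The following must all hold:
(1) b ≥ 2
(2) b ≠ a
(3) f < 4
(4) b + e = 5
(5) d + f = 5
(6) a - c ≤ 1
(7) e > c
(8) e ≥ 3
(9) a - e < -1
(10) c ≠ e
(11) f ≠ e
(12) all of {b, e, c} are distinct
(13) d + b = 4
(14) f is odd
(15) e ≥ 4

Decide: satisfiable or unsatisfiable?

From constraint 1: b ≥ 2. From constraint 15: e ≥ 4. Hence b + e ≥ 6. But constraint 4 requires b + e = 5, and 5 < 6. Contradiction.

Unsatisfiable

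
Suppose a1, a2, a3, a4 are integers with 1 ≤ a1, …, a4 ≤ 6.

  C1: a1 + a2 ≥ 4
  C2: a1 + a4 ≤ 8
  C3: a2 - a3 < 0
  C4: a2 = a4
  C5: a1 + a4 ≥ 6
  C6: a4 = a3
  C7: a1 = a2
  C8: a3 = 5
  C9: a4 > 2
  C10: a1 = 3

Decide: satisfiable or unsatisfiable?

Unsatisfiable

Constraint 10 fixes a1 = 3 and constraint 8 fixes a3 = 5. Constraints 4, 6, and 7 give a1 = a2 = a4 = a3, so a1 = a3. But 3 ≠ 5 — contradiction.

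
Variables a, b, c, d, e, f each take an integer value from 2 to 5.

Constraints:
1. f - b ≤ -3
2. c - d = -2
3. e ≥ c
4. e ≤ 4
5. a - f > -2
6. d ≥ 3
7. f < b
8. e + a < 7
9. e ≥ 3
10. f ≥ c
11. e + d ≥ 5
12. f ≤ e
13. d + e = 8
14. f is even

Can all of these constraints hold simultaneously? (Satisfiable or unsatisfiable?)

Try a = 2, b = 5, c = 2, d = 4, e = 4, f = 2.
Check constraint 1: f - b = -3; constraint 2: c - d = -2. The remaining constraints are straightforward to verify.

Satisfiable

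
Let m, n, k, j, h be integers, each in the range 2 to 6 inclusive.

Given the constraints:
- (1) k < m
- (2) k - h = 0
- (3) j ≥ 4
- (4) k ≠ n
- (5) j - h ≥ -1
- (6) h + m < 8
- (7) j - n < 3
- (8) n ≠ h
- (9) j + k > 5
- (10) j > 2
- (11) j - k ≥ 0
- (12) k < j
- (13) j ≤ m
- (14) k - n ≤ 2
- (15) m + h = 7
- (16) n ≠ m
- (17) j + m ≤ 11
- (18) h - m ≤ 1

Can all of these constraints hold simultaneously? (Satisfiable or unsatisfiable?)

Satisfiable

Try m = 4, n = 2, k = 3, j = 4, h = 3.
Check constraint 2: k - h = 0; constraint 5: j - h = 1; constraint 6: h + m = 7. The remaining constraints are straightforward to verify.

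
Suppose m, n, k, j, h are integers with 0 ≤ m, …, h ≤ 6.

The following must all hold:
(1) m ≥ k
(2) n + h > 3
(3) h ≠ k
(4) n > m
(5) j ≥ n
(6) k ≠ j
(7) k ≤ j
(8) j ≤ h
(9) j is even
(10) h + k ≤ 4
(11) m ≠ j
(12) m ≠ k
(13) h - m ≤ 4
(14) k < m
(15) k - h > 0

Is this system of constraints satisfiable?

Constraints 4, 5, 8, 14, and 15 give k < m, m < n, n ≤ j, j ≤ h, h < k. Chaining: k < m < n ≤ j ≤ h < k, which forces k < k — impossible.

Unsatisfiable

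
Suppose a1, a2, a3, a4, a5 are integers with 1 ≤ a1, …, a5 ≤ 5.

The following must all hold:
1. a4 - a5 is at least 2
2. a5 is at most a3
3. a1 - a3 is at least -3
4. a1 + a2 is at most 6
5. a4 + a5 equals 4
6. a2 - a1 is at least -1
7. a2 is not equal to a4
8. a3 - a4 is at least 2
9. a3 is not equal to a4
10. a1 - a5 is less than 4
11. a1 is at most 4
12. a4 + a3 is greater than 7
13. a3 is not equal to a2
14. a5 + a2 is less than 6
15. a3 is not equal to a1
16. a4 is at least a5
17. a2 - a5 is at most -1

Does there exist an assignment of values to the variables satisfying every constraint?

Constraints 1, 3, 6, 8, and 17 give a5 − a2 ≥ 1, a2 − a1 ≥ -1, a1 − a3 ≥ -3, a3 − a4 ≥ 2, a4 − a5 ≥ 2.
Adding all 5 inequalities: the left sides telescope to 0, and the right sides sum to 1 + (-1) + (-3) + 2 + 2 = 1. So 0 ≥ 1, which is false.

Unsatisfiable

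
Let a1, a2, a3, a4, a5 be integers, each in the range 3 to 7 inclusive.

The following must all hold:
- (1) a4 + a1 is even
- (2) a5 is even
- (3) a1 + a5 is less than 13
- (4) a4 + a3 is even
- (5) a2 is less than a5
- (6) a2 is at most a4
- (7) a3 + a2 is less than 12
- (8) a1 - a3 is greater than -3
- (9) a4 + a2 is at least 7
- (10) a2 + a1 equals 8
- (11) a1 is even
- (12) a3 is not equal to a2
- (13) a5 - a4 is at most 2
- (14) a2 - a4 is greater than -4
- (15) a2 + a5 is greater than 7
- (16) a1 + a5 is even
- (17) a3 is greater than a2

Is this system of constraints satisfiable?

One satisfying assignment is a1 = 4, a2 = 4, a3 = 6, a4 = 6, a5 = 6.
For the less obvious constraints — constraint 3: a1 + a5 = 10; constraint 7: a3 + a2 = 10; constraint 8: a1 - a3 = -2 — and the others hold by inspection.

Satisfiable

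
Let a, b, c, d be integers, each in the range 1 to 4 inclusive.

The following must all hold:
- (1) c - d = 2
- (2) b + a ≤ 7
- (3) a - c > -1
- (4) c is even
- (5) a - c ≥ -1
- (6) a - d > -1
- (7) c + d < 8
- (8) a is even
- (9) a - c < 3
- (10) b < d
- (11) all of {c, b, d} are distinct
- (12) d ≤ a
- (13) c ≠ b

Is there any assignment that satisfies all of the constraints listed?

Try a = 4, b = 1, c = 4, d = 2.
Check constraint 1: c - d = 2; constraint 2: b + a = 5. The remaining constraints are straightforward to verify.

Satisfiable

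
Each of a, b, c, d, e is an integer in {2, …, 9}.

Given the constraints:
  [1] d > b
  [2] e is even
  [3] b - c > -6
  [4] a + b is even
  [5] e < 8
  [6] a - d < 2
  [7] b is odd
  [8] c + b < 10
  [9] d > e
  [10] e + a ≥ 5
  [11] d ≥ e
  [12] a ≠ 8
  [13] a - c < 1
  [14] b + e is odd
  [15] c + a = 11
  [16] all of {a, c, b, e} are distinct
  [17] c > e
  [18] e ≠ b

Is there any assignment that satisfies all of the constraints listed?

Satisfiable

One satisfying assignment is a = 5, b = 3, c = 6, d = 6, e = 2.
For the less obvious constraints — constraint 3: b - c = -3; constraint 6: a - d = -1; constraint 8: c + b = 9 — and the others hold by inspection.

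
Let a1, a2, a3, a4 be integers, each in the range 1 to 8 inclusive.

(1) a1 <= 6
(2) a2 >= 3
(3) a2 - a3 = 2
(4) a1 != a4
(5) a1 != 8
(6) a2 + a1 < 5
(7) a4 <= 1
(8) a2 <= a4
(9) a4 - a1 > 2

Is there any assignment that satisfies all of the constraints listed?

Unsatisfiable

From constraint 2: a2 ≥ 3. From constraints 7 and 8: a2 ≤ a4 and a4 ≤ 1, so a2 ≤ 1. But 1 < 3, so no value of a2 works.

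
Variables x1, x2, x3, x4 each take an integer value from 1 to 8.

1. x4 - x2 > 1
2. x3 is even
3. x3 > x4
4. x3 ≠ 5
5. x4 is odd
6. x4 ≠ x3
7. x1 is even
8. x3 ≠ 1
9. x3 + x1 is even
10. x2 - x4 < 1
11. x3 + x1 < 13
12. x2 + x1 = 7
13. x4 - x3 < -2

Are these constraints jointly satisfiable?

Setting (x1, x2, x3, x4) = (4, 3, 8, 5) satisfies everything: constraint 1: x4 - x2 = 2; constraint 10: x2 - x4 = -2, and the others follow.

Satisfiable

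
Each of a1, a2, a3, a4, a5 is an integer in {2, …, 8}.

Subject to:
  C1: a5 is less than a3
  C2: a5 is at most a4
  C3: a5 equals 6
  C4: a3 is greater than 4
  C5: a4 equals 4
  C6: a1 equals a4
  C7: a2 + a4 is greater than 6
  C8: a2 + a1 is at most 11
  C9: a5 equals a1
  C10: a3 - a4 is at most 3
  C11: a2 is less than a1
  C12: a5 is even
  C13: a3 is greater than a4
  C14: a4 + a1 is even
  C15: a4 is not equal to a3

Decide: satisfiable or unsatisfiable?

Constraint 3 fixes a5 = 6 and constraint 5 fixes a4 = 4. Constraints 6 and 9 give a5 = a1 = a4, so a5 = a4. But 6 ≠ 4 — contradiction.

Unsatisfiable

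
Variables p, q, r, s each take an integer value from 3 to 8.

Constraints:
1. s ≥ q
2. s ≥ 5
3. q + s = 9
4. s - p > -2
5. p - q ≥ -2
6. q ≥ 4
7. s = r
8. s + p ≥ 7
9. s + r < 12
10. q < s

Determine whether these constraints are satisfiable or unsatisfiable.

Satisfiable

Try p = 5, q = 4, r = 5, s = 5.
Check constraint 3: q + s = 9; constraint 4: s - p = 0. The remaining constraints are straightforward to verify.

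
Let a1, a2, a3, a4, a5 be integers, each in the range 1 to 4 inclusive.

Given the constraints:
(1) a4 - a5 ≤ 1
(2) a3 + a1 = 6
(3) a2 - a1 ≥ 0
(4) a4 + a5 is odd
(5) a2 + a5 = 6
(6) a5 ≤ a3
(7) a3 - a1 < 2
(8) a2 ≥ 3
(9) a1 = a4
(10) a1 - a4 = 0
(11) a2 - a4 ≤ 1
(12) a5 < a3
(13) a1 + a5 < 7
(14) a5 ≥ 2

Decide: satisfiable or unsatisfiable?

Setting (a1, a2, a3, a4, a5) = (3, 4, 3, 3, 2) satisfies everything: constraint 1: a4 - a5 = 1; constraint 2: a3 + a1 = 6; constraint 3: a2 - a1 = 1, and the others follow.

Satisfiable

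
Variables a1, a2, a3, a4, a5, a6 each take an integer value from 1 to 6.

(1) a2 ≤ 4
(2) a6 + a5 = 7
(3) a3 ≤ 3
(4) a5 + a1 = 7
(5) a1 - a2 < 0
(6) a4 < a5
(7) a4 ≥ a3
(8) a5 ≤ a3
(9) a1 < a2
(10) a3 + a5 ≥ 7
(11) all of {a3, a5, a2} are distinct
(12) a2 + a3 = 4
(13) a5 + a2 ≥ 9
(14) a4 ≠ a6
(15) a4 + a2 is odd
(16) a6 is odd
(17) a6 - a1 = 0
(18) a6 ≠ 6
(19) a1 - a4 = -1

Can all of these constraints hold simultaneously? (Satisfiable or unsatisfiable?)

Unsatisfiable

From constraints 3 and 8: a5 ≤ a3 ≤ 3. From constraint 1: a2 ≤ 4. Hence a5 + a2 ≤ 7. But constraint 13 requires a5 + a2 ≥ 9, and 9 > 7. Contradiction.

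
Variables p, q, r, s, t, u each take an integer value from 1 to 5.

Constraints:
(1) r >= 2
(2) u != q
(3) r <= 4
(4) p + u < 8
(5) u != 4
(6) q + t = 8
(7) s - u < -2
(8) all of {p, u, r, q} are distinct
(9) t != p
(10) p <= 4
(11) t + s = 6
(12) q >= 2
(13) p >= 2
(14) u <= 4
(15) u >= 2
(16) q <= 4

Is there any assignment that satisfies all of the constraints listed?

Unsatisfiable

Constraints 1, 3, 10, 12, 13, 14, 15, and 16 confine each of p, u, r, q to the 3 values {2, …, 4}.
Constraint 8 requires all 4 of them to be distinct, but only 3 values are available — impossible by the pigeonhole principle.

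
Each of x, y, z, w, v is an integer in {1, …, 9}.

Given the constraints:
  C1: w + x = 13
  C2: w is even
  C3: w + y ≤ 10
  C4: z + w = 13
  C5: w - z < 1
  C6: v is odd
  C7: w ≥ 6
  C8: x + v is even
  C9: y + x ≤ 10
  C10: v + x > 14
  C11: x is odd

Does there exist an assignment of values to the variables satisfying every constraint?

Try x = 7, y = 3, z = 7, w = 6, v = 9.
Check constraint 1: w + x = 13; constraint 3: w + y = 9. The remaining constraints are straightforward to verify.

Satisfiable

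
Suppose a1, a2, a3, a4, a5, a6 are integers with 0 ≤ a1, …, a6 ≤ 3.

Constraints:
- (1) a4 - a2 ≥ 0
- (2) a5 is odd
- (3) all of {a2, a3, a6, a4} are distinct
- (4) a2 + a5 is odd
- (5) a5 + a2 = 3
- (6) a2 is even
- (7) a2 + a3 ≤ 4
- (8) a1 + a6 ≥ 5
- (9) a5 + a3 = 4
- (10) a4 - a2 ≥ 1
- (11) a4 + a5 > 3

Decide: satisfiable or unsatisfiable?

Satisfiable

Take a1 = 2, a2 = 0, a3 = 1, a4 = 2, a5 = 3, a6 = 3. Then constraint 1: a4 - a2 = 2; constraint 5: a5 + a2 = 3; constraint 7: a2 + a3 = 1, and every other listed constraint is also met.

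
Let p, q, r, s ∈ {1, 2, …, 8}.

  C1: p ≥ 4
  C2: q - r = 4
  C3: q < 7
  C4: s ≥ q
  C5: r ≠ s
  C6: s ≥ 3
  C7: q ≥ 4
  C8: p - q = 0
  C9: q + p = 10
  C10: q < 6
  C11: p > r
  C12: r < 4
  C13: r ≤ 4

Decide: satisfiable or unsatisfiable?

Try p = 5, q = 5, r = 1, s = 5.
Check constraint 2: q - r = 4; constraint 8: p - q = 0; constraint 9: q + p = 10. The remaining constraints are straightforward to verify.

Satisfiable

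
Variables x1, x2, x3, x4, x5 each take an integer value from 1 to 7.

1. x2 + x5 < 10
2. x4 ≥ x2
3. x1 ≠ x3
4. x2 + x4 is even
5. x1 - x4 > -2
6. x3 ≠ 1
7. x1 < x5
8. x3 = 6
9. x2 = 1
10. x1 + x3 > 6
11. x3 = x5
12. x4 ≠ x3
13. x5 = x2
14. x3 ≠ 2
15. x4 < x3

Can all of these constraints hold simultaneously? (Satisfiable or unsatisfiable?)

Unsatisfiable

Constraint 8 fixes x3 = 6 and constraint 9 fixes x2 = 1. Constraints 11 and 13 give x3 = x5 = x2, so x3 = x2. But 6 ≠ 1 — contradiction.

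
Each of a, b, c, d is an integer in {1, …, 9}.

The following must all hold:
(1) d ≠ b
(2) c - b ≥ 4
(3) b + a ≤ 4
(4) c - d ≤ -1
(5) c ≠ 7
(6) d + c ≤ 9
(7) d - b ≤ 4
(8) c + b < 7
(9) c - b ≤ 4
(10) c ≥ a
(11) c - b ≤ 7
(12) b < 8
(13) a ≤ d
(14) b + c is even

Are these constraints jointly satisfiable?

Unsatisfiable

Constraints 2, 4, and 7 give d − c ≥ 1, c − b ≥ 4, b − d ≥ -4.
Adding all 3 inequalities: the left sides telescope to 0, and the right sides sum to 1 + 4 + (-4) = 1. So 0 ≥ 1, which is false.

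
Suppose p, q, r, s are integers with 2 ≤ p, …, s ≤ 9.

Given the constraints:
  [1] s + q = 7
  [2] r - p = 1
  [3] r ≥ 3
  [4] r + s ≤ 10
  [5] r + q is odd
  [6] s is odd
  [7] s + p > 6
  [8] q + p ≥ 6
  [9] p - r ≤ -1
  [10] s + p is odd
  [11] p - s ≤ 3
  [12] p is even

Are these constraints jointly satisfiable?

The assignment p = 4, q = 4, r = 5, s = 3 works:
  constraint 1 holds since s + q = 7.
  constraint 2 holds since r - p = 1.
  constraint 4 holds since r + s = 8.
The rest check out directly.

Satisfiable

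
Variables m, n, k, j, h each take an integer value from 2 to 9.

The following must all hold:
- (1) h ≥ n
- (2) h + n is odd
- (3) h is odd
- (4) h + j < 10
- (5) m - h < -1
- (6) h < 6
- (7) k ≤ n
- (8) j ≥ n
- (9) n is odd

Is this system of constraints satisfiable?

Unsatisfiable

Constraint 3 makes h odd and constraint 9 makes n odd, so h + n must be even. Constraint 2 says h + n is odd — contradiction.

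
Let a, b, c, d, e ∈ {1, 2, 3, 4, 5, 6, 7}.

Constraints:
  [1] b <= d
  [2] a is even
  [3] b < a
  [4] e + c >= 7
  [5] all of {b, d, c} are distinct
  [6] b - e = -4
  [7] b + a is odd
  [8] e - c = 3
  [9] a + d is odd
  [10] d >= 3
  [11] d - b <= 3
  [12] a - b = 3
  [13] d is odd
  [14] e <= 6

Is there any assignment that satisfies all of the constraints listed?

Satisfiable

Take a = 4, b = 1, c = 2, d = 3, e = 5. Then constraint 4: e + c = 7; constraint 6: b - e = -4, and every other listed constraint is also met.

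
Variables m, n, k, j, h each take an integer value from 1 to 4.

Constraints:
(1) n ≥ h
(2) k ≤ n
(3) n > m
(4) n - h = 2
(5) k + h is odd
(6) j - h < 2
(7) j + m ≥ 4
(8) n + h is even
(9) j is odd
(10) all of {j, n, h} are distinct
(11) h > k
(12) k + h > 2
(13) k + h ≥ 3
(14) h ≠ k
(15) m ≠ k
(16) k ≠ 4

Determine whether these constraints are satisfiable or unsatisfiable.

Take m = 3, n = 4, k = 1, j = 3, h = 2. Then constraint 4: n - h = 2; constraint 6: j - h = 1, and every other listed constraint is also met.

Satisfiable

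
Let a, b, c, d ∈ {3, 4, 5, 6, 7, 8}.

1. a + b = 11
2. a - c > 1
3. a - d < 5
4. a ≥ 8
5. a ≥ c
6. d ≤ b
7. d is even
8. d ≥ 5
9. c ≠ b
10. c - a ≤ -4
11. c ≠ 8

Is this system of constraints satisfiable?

Unsatisfiable

From constraint 4: a ≥ 8. From constraints 6 and 8: b ≥ d ≥ 5. Hence a + b ≥ 13. But constraint 1 requires a + b = 11, and 11 < 13. Contradiction.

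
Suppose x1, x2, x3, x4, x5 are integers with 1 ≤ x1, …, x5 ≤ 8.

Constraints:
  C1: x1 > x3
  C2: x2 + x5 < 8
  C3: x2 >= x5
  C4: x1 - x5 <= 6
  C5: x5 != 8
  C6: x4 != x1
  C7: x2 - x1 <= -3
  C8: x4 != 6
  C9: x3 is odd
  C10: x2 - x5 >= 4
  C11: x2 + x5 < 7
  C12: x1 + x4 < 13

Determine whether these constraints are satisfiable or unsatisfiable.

Unsatisfiable

Constraints 4, 7, and 10 give x5 − x1 ≥ -6, x1 − x2 ≥ 3, x2 − x5 ≥ 4.
Adding all 3 inequalities: the left sides telescope to 0, and the right sides sum to (-6) + 3 + 4 = 1. So 0 ≥ 1, which is false.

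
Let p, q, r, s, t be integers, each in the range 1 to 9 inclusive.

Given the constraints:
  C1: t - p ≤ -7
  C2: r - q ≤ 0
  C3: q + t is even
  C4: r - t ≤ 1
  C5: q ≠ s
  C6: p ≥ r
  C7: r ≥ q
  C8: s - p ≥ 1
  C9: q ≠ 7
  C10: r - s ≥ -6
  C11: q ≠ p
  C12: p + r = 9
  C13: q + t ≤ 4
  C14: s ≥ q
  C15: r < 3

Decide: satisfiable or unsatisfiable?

Constraints 1, 4, 8, and 10 give t − r ≥ -1, r − s ≥ -6, s − p ≥ 1, p − t ≥ 7.
Adding all 4 inequalities: the left sides telescope to 0, and the right sides sum to (-1) + (-6) + 1 + 7 = 1. So 0 ≥ 1, which is false.

Unsatisfiable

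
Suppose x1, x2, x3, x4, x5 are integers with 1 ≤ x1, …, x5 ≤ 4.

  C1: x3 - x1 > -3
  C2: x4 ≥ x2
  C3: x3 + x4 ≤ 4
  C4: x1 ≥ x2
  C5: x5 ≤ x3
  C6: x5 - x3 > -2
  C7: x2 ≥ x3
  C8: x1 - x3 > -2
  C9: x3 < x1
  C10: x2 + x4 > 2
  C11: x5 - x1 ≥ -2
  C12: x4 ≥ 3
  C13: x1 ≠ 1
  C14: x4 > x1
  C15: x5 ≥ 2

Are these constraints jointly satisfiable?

Unsatisfiable

From constraints 5 and 15: x3 ≥ x5 ≥ 2. From constraint 12: x4 ≥ 3. Hence x3 + x4 ≥ 5. But constraint 3 requires x3 + x4 ≤ 4, and 4 < 5. Contradiction.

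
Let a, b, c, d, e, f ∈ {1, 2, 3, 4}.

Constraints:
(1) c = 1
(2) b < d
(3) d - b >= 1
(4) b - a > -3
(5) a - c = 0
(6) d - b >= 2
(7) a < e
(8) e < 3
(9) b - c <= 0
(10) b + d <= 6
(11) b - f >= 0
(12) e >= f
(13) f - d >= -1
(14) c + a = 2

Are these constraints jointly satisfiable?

Constraints 6, 11, and 13 give d − b ≥ 2, b − f ≥ 0, f − d ≥ -1.
Adding all 3 inequalities: the left sides telescope to 0, and the right sides sum to 2 + 0 + (-1) = 1. So 0 ≥ 1, which is false.

Unsatisfiable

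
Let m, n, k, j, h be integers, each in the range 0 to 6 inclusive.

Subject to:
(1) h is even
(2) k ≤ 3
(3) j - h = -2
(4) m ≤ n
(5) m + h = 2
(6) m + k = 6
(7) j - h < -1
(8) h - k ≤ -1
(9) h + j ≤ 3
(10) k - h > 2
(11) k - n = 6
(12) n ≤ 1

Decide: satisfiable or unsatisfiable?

Unsatisfiable

From constraints 4 and 12: m ≤ n ≤ 1. From constraint 2: k ≤ 3. Hence m + k ≤ 4. But constraint 6 requires m + k = 6, and 6 > 4. Contradiction.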